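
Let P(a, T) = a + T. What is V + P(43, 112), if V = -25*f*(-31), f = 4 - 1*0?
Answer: 3255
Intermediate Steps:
f = 4 (f = 4 + 0 = 4)
P(a, T) = T + a
V = 3100 (V = -25*4*(-31) = -100*(-31) = 3100)
V + P(43, 112) = 3100 + (112 + 43) = 3100 + 155 = 3255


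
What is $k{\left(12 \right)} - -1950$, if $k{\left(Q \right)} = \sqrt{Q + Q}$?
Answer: $1950 + 2 \sqrt{6} \approx 1954.9$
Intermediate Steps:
$k{\left(Q \right)} = \sqrt{2} \sqrt{Q}$ ($k{\left(Q \right)} = \sqrt{2 Q} = \sqrt{2} \sqrt{Q}$)
$k{\left(12 \right)} - -1950 = \sqrt{2} \sqrt{12} - -1950 = \sqrt{2} \cdot 2 \sqrt{3} + 1950 = 2 \sqrt{6} + 1950 = 1950 + 2 \sqrt{6}$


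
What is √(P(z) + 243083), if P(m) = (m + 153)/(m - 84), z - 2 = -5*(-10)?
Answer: √15556902/8 ≈ 493.03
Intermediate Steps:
z = 52 (z = 2 - 5*(-10) = 2 + 50 = 52)
P(m) = (153 + m)/(-84 + m)
√(P(z) + 243083) = √((153 + 52)/(-84 + 52) + 243083) = √(205/(-32) + 243083) = √(-1/32*205 + 243083) = √(-205/32 + 243083) = √(7778451/32) = √15556902/8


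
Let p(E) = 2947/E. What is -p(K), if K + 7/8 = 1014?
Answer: -23576/8105 ≈ -2.9088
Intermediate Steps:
K = 8105/8 (K = -7/8 + 1014 = 8105/8 ≈ 1013.1)
-p(K) = -2947/8105/8 = -2947*8/8105 = -1*23576/8105 = -23576/8105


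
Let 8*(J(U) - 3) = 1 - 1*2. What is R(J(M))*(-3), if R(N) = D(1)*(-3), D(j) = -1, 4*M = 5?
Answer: -9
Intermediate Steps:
M = 5/4 (M = (¼)*5 = 5/4 ≈ 1.2500)
J(U) = 23/8 (J(U) = 3 + (1 - 1*2)/8 = 3 + (1 - 2)/8 = 3 + (⅛)*(-1) = 3 - ⅛ = 23/8)
R(N) = 3 (R(N) = -1*(-3) = 3)
R(J(M))*(-3) = 3*(-3) = -9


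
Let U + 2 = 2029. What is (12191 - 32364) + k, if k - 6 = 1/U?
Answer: -40878508/2027 ≈ -20167.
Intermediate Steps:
U = 2027 (U = -2 + 2029 = 2027)
k = 12163/2027 (k = 6 + 1/2027 = 12163/2027 ≈ 6.0005)
(12191 - 32364) + k = (12191 - 32364) + 12163/2027 = -20173 + 12163/2027 = -40878508/2027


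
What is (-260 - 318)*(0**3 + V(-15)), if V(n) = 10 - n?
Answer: -14450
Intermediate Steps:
(-260 - 318)*(0**3 + V(-15)) = (-260 - 318)*(0**3 + (10 - 1*(-15))) = -578*(0 + (10 + 15)) = -578*(0 + 25) = -578*25 = -14450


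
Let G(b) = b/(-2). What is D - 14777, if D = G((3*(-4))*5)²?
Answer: -13877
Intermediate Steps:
G(b) = -b/2 (G(b) = b*(-½) = -b/2)
D = 900 (D = (-3*(-4)*5/2)² = (-(-6)*5)² = (-½*(-60))² = 30² = 900)
D - 14777 = 900 - 14777 = -13877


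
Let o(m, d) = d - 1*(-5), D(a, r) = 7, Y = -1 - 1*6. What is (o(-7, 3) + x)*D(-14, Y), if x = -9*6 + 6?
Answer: -280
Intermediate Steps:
Y = -7 (Y = -1 - 6 = -7)
o(m, d) = 5 + d (o(m, d) = d + 5 = 5 + d)
x = -48 (x = -54 + 6 = -48)
(o(-7, 3) + x)*D(-14, Y) = ((5 + 3) - 48)*7 = (8 - 48)*7 = -40*7 = -280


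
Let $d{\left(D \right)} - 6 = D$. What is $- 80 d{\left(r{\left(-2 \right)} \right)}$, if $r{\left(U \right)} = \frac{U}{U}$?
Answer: $-560$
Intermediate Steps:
$r{\left(U \right)} = 1$
$d{\left(D \right)} = 6 + D$
$- 80 d{\left(r{\left(-2 \right)} \right)} = - 80 \left(6 + 1\right) = \left(-80\right) 7 = -560$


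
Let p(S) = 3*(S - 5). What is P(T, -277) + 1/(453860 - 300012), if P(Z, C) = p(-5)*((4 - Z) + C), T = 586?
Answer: 3964662961/153848 ≈ 25770.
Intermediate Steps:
p(S) = -15 + 3*S (p(S) = 3*(-5 + S) = -15 + 3*S)
P(Z, C) = -120 - 30*C + 30*Z (P(Z, C) = (-15 + 3*(-5))*((4 - Z) + C) = (-15 - 15)*(4 + C - Z) = -30*(4 + C - Z) = -120 - 30*C + 30*Z)
P(T, -277) + 1/(453860 - 300012) = (-120 - 30*(-277) + 30*586) + 1/(453860 - 300012) = (-120 + 8310 + 17580) + 1/153848 = 25770 + 1/153848 = 3964662961/153848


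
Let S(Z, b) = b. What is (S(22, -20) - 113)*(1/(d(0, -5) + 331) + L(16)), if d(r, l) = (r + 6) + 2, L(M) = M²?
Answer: -11542405/339 ≈ -34048.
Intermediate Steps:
d(r, l) = 8 + r (d(r, l) = (6 + r) + 2 = 8 + r)
(S(22, -20) - 113)*(1/(d(0, -5) + 331) + L(16)) = (-20 - 113)*(1/((8 + 0) + 331) + 16²) = -133*(1/(8 + 331) + 256) = -133*(1/339 + 256) = -133*86785/339 = -11542405/339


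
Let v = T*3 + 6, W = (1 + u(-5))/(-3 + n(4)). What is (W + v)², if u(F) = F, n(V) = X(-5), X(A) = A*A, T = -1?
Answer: 961/121 ≈ 7.9421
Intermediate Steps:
X(A) = A²
n(V) = 25 (n(V) = (-5)² = 25)
W = -2/11 (W = (1 - 5)/(-3 + 25) = -4/22 = -4*1/22 = -2/11 ≈ -0.18182)
v = 3 (v = -1*3 + 6 = -3 + 6 = 3)
(W + v)² = (-2/11 + 3)² = (31/11)² = 961/121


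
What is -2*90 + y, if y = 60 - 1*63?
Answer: -183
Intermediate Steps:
y = -3 (y = 60 - 63 = -3)
-2*90 + y = -2*90 - 3 = -180 - 3 = -183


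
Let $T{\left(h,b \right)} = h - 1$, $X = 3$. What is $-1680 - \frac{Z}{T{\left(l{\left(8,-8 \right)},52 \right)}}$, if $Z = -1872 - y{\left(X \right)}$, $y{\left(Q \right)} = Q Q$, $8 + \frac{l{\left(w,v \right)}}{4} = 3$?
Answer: $- \frac{12387}{7} \approx -1769.6$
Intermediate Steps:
$l{\left(w,v \right)} = -20$ ($l{\left(w,v \right)} = -32 + 4 \cdot 3 = -32 + 12 = -20$)
$T{\left(h,b \right)} = -1 + h$ ($T{\left(h,b \right)} = h - 1 = -1 + h$)
$y{\left(Q \right)} = Q^{2}$
$Z = -1881$ ($Z = -1872 - 3^{2} = -1872 - 9 = -1881$)
$-1680 - \frac{Z}{T{\left(l{\left(8,-8 \right)},52 \right)}} = -1680 - - \frac{1881}{-1 - 20} = -1680 - - \frac{1881}{-21} = -1680 - \left(-1881\right) \left(- \frac{1}{21}\right) = -1680 - \frac{627}{7} = - \frac{12387}{7}$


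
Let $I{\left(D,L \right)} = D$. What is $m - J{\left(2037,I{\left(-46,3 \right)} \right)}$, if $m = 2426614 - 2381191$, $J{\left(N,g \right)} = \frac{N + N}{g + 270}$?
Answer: $\frac{726477}{16} \approx 45405.0$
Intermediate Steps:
$J{\left(N,g \right)} = \frac{2 N}{270 + g}$
$m = 45423$
$m - J{\left(2037,I{\left(-46,3 \right)} \right)} = 45423 - 2 \cdot 2037 \frac{1}{270 - 46} = 45423 - 2 \cdot 2037 \cdot \frac{1}{224} = 45423 - \frac{291}{16} = \frac{726477}{16}$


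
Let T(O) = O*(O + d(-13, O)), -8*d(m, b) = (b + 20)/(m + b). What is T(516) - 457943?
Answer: -96453133/503 ≈ -1.9176e+5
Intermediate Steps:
d(m, b) = -(20 + b)/(8*(b + m)) (d(m, b) = -(b + 20)/(8*(m + b)) = -(20 + b)/(8*(b + m)))
T(O) = O*(O + (-20 - O)/(8*(-13 + O))) (T(O) = O*(O + (-20 - O)/(8*(O - 13))) = O*(O + (-20 - O)/(8*(-13 + O))))
T(516) - 457943 = (1/8)*516*(-20 - 1*516 + 8*516*(-13 + 516))/(-13 + 516) - 457943 = (1/8)*516*(-20 - 516 + 8*516*503)/503 - 457943 = (1/8)*516*(1/503)*(-20 - 516 + 2076384) - 457943 = (1/8)*516*(1/503)*2075848 - 457943 = 133892196/503 - 457943 = -96453133/503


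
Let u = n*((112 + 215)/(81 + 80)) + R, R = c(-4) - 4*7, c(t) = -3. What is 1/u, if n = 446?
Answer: 161/140851 ≈ 0.0011431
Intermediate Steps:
R = -31 (R = -3 - 4*7 = -3 - 28 = -31)
u = 140851/161 (u = 446*((112 + 215)/(81 + 80)) - 31 = 446*(327/161) - 31 = 145842/161 - 31 = 140851/161 ≈ 874.85)
1/u = 1/(140851/161) = 161/140851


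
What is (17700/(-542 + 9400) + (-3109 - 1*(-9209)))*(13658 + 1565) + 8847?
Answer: 411452175613/4429 ≈ 9.2900e+7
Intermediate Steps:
(17700/(-542 + 9400) + (-3109 - 1*(-9209)))*(13658 + 1565) + 8847 = (17700/8858 + (-3109 + 9209))*15223 + 8847 = (17700*(1/8858) + 6100)*15223 + 8847 = (8850/4429 + 6100)*15223 + 8847 = (27025750/4429)*15223 + 8847 = 411412992250/4429 + 8847 = 411452175613/4429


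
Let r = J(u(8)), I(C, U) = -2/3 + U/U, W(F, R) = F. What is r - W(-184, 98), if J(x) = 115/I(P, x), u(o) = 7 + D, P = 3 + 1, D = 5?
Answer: 529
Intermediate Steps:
P = 4
I(C, U) = ⅓ (I(C, U) = -2*⅓ + 1 = -⅔ + 1 = ⅓)
u(o) = 12 (u(o) = 7 + 5 = 12)
J(x) = 345 (J(x) = 115/(⅓) = 115*3 = 345)
r = 345
r - W(-184, 98) = 345 - 1*(-184) = 345 + 184 = 529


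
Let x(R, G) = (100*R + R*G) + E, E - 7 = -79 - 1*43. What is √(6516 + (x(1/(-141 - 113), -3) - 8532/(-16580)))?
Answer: √7095342006218010/1052830 ≈ 80.007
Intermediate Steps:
E = -115 (E = 7 + (-79 - 1*43) = 7 + (-79 - 43) = 7 - 122 = -115)
x(R, G) = -115 + 100*R + G*R (x(R, G) = (100*R + R*G) - 115 = (100*R + G*R) - 115 = -115 + 100*R + G*R)
√(6516 + (x(1/(-141 - 113), -3) - 8532/(-16580))) = √(6516 + ((-115 + 100/(-141 - 113) - 3/(-141 - 113)) - 8532/(-16580))) = √(6516 + ((-115 + 100/(-254) - 3/(-254)) - 8532*(-1)/16580)) = √(6516 + ((-115 + 100*(-1/254) - 3*(-1/254)) - 1*(-2133/4145))) = √(6516 + ((-115 - 50/127 + 3/254) + 2133/4145)) = √(6516 + (-29307/254 + 2133/4145)) = √(6516 - 120935733/1052830) = √(6739304547/1052830) = √7095342006218010/1052830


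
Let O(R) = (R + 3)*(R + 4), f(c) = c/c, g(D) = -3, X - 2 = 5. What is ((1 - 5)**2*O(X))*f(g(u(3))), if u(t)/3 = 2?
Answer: 1760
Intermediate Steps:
u(t) = 6 (u(t) = 3*2 = 6)
X = 7 (X = 2 + 5 = 7)
f(c) = 1
O(R) = (3 + R)*(4 + R)
((1 - 5)**2*O(X))*f(g(u(3))) = ((1 - 5)**2*(12 + 7**2 + 7*7))*1 = ((-4)**2*(12 + 49 + 49))*1 = (16*110)*1 = 1760*1 = 1760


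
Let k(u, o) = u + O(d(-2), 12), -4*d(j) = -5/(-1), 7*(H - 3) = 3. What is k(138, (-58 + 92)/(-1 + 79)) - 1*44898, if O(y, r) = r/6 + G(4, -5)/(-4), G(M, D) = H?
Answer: -313312/7 ≈ -44759.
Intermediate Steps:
H = 24/7 (H = 3 + (1/7)*3 = 3 + 3/7 = 24/7 ≈ 3.4286)
d(j) = -5/4 (d(j) = -(-5)/(4*(-1)) = -(-5)*(-1)/4 = -1/4*5 = -5/4)
G(M, D) = 24/7
O(y, r) = -6/7 + r/6 (O(y, r) = r/6 + (24/7)/(-4) = r*(1/6) + (24/7)*(-1/4) = r/6 - 6/7 = -6/7 + r/6)
k(u, o) = 8/7 + u (k(u, o) = u + (-6/7 + (1/6)*12) = u + (-6/7 + 2) = u + 8/7 = 8/7 + u)
k(138, (-58 + 92)/(-1 + 79)) - 1*44898 = (8/7 + 138) - 1*44898 = 974/7 - 44898 = -313312/7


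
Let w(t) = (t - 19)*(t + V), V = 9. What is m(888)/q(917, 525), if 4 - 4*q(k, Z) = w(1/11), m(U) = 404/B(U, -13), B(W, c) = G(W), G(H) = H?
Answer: 12221/1181262 ≈ 0.010346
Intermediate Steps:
B(W, c) = W
w(t) = (-19 + t)*(9 + t) (w(t) = (t - 19)*(t + 9) = (-19 + t)*(9 + t))
m(U) = 404/U
q(k, Z) = 5321/121 (q(k, Z) = 1 - (-171 + (1/11)² - 10/11)/4 = 1 - (-171 + (1/11)² - 10*1/11)/4 = 1 - (-171 + 1/121 - 10/11)/4 = 1 - ¼*(-20800/121) = 1 + 5200/121 = 5321/121)
m(888)/q(917, 525) = (404/888)/(5321/121) = (404*(1/888))*(121/5321) = (101/222)*(121/5321) = 12221/1181262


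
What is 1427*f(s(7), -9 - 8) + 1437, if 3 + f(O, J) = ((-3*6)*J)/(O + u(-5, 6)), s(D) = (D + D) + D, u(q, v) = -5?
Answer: 195579/8 ≈ 24447.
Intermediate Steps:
s(D) = 3*D (s(D) = 2*D + D = 3*D)
f(O, J) = -3 - 18*J/(-5 + O) (f(O, J) = -3 + ((-3*6)*J)/(O - 5) = -3 + (-18*J)/(-5 + O) = -3 - 18*J/(-5 + O))
1427*f(s(7), -9 - 8) + 1437 = 1427*(3*(5 - 3*7 - 6*(-9 - 8))/(-5 + 3*7)) + 1437 = 1427*(3*(5 - 1*21 - 6*(-17))/(-5 + 21)) + 1437 = 1427*(3*(5 - 21 + 102)/16) + 1437 = 1427*(3*(1/16)*86) + 1437 = 1427*(129/8) + 1437 = 184083/8 + 1437 = 195579/8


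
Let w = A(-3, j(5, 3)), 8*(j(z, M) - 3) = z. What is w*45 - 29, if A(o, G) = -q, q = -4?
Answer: 151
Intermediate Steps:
j(z, M) = 3 + z/8
A(o, G) = 4 (A(o, G) = -1*(-4) = 4)
w = 4
w*45 - 29 = 4*45 - 29 = 180 - 29 = 151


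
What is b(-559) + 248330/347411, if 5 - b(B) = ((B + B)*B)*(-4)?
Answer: 868476678913/347411 ≈ 2.4999e+6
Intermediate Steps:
b(B) = 5 + 8*B² (b(B) = 5 - (B + B)*B*(-4) = 5 - (2*B)*B*(-4) = 5 - 2*B²*(-4) = 5 - (-8)*B² = 5 + 8*B²)
b(-559) + 248330/347411 = (5 + 8*(-559)²) + 248330/347411 = (5 + 8*312481) + 248330*(1/347411) = (5 + 2499848) + 248330/347411 = 2499853 + 248330/347411 = 868476678913/347411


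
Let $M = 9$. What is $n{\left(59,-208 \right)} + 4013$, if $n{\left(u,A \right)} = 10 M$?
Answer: $4103$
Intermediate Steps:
$n{\left(u,A \right)} = 90$ ($n{\left(u,A \right)} = 10 \cdot 9 = 90$)
$n{\left(59,-208 \right)} + 4013 = 90 + 4013 = 4103$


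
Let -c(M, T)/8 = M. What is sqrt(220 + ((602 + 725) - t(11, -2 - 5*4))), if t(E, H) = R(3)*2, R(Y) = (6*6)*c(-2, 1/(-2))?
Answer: sqrt(395) ≈ 19.875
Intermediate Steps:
c(M, T) = -8*M
R(Y) = 576 (R(Y) = (6*6)*(-8*(-2)) = 36*16 = 576)
t(E, H) = 1152 (t(E, H) = 576*2 = 1152)
sqrt(220 + ((602 + 725) - t(11, -2 - 5*4))) = sqrt(220 + ((602 + 725) - 1*1152)) = sqrt(220 + (1327 - 1152)) = sqrt(220 + 175) = sqrt(395)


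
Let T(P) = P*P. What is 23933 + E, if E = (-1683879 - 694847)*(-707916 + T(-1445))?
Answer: -3282901137201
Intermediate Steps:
T(P) = P**2
E = -3282901161134 (E = (-1683879 - 694847)*(-707916 + (-1445)**2) = -2378726*(-707916 + 2088025) = -2378726*1380109 = -3282901161134)
23933 + E = 23933 - 3282901161134 = -3282901137201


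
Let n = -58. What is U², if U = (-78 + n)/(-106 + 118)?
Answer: 1156/9 ≈ 128.44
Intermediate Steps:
U = -34/3 (U = (-78 - 58)/(-106 + 118) = -136/12 = -136*1/12 = -34/3 ≈ -11.333)
U² = (-34/3)² = 1156/9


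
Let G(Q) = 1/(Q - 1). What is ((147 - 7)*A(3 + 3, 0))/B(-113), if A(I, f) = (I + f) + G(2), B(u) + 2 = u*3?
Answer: -980/341 ≈ -2.8739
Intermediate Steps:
G(Q) = 1/(-1 + Q)
B(u) = -2 + 3*u (B(u) = -2 + u*3 = -2 + 3*u)
A(I, f) = 1 + I + f (A(I, f) = (I + f) + 1/(-1 + 2) = (I + f) + 1/1 = (I + f) + 1 = 1 + I + f)
((147 - 7)*A(3 + 3, 0))/B(-113) = ((147 - 7)*(1 + (3 + 3) + 0))/(-2 + 3*(-113)) = (140*(1 + 6 + 0))/(-2 - 339) = (140*7)/(-341) = 980*(-1/341) = -980/341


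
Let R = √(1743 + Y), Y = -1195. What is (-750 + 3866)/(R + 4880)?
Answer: 3801520/5953463 - 1558*√137/5953463 ≈ 0.63548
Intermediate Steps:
R = 2*√137 (R = √(1743 - 1195) = √548 = 2*√137 ≈ 23.409)
(-750 + 3866)/(R + 4880) = (-750 + 3866)/(2*√137 + 4880) = 3116/(4880 + 2*√137)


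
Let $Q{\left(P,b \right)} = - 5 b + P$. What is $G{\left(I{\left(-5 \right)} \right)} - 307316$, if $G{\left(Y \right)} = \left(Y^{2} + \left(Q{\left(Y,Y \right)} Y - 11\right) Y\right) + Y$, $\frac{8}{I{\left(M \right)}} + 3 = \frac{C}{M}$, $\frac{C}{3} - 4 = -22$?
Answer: $- \frac{18230479804}{59319} \approx -3.0733 \cdot 10^{5}$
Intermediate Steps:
$C = -54$ ($C = 12 + 3 \left(-22\right) = 12 - 66 = -54$)
$Q{\left(P,b \right)} = P - 5 b$
$I{\left(M \right)} = \frac{8}{-3 - \frac{54}{M}}$
$G{\left(Y \right)} = Y + Y^{2} + Y \left(-11 - 4 Y^{2}\right)$ ($G{\left(Y \right)} = \left(Y^{2} + \left(\left(Y - 5 Y\right) Y - 11\right) Y\right) + Y = \left(Y^{2} + \left(- 4 Y Y - 11\right) Y\right) + Y = \left(Y^{2} + \left(- 4 Y^{2} - 11\right) Y\right) + Y = \left(Y^{2} + \left(-11 - 4 Y^{2}\right) Y\right) + Y = \left(Y^{2} + Y \left(-11 - 4 Y^{2}\right)\right) + Y = Y + Y^{2} + Y \left(-11 - 4 Y^{2}\right)$)
$G{\left(I{\left(-5 \right)} \right)} - 307316 = \left(-8\right) \left(-5\right) \frac{1}{54 + 3 \left(-5\right)} \left(-10 - - \frac{40}{54 + 3 \left(-5\right)} - 4 \left(\left(-8\right) \left(-5\right) \frac{1}{54 + 3 \left(-5\right)}\right)^{2}\right) - 307316 = \left(-8\right) \left(-5\right) \frac{1}{54 - 15} \left(-10 - - \frac{40}{54 - 15} - 4 \left(\left(-8\right) \left(-5\right) \frac{1}{54 - 15}\right)^{2}\right) - 307316 = \left(-8\right) \left(-5\right) \frac{1}{39} \left(-10 - - \frac{40}{39} - 4 \left(\left(-8\right) \left(-5\right) \frac{1}{39}\right)^{2}\right) - 307316 = \left(-8\right) \left(-5\right) \frac{1}{39} \left(-10 - \left(-40\right) \frac{1}{39} - 4 \left(\left(-8\right) \left(-5\right) \frac{1}{39}\right)^{2}\right) - 307316 = \frac{40 \left(-10 + \frac{40}{39} - 4 \left(\frac{40}{39}\right)^{2}\right)}{39} - 307316 = \frac{40 \left(-10 + \frac{40}{39} - \frac{6400}{1521}\right)}{39} - 307316 = \frac{40}{39} \left(- \frac{20050}{1521}\right) - 307316 = - \frac{802000}{59319} - 307316 = - \frac{18230479804}{59319}$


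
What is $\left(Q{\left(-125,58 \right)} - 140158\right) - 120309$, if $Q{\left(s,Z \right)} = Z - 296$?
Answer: $-260705$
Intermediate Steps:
$Q{\left(s,Z \right)} = -296 + Z$
$\left(Q{\left(-125,58 \right)} - 140158\right) - 120309 = \left(\left(-296 + 58\right) - 140158\right) - 120309 = \left(-238 - 140158\right) - 120309 = -140396 - 120309 = -260705$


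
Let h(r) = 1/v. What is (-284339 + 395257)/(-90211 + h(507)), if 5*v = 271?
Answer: -15029389/12223588 ≈ -1.2295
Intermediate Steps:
v = 271/5 (v = (⅕)*271 = 271/5 ≈ 54.200)
h(r) = 5/271 (h(r) = 1/(271/5) = 5/271)
(-284339 + 395257)/(-90211 + h(507)) = (-284339 + 395257)/(-90211 + 5/271) = 110918/(-24447176/271) = 110918*(-271/24447176) = -15029389/12223588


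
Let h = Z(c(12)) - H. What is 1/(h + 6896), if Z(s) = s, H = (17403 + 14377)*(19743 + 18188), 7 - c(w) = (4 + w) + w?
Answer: -1/1205440305 ≈ -8.2957e-10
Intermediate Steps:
c(w) = 3 - 2*w (c(w) = 7 - ((4 + w) + w) = 7 - (4 + 2*w) = 7 + (-4 - 2*w) = 3 - 2*w)
H = 1205447180 (H = 31780*37931 = 1205447180)
h = -1205447201 (h = (3 - 2*12) - 1*1205447180 = (3 - 24) - 1205447180 = -21 - 1205447180 = -1205447201)
1/(h + 6896) = 1/(-1205447201 + 6896) = 1/(-1205440305) = -1/1205440305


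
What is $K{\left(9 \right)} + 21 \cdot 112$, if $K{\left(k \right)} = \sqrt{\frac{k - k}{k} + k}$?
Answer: $2355$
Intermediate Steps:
$K{\left(k \right)} = \sqrt{k}$ ($K{\left(k \right)} = \sqrt{\frac{0}{k} + k} = \sqrt{0 + k} = \sqrt{k}$)
$K{\left(9 \right)} + 21 \cdot 112 = \sqrt{9} + 21 \cdot 112 = 3 + 2352 = 2355$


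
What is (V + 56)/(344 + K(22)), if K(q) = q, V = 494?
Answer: 275/183 ≈ 1.5027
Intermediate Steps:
(V + 56)/(344 + K(22)) = (494 + 56)/(344 + 22) = 550/366 = 550*(1/366) = 275/183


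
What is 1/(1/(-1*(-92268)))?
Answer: 92268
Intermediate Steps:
1/(1/(-1*(-92268))) = 1/(1/92268) = 92268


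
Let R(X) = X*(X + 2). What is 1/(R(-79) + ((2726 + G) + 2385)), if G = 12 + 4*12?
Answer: 1/11254 ≈ 8.8857e-5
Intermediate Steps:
R(X) = X*(2 + X)
G = 60 (G = 12 + 48 = 60)
1/(R(-79) + ((2726 + G) + 2385)) = 1/(-79*(2 - 79) + ((2726 + 60) + 2385)) = 1/(-79*(-77) + (2786 + 2385)) = 1/(6083 + 5171) = 1/11254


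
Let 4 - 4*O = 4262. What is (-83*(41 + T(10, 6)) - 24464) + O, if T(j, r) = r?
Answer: -58859/2 ≈ -29430.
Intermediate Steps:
O = -2129/2 (O = 1 - ¼*4262 = 1 - 2131/2 = -2129/2 ≈ -1064.5)
(-83*(41 + T(10, 6)) - 24464) + O = (-83*(41 + 6) - 24464) - 2129/2 = (-83*47 - 24464) - 2129/2 = (-3901 - 24464) - 2129/2 = -28365 - 2129/2 = -58859/2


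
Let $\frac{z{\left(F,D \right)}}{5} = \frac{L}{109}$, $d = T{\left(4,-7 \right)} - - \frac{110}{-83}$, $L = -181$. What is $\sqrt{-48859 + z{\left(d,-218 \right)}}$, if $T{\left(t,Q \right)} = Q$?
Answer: $\frac{2 i \sqrt{145148106}}{109} \approx 221.06 i$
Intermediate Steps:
$d = - \frac{691}{83}$ ($d = -7 - - \frac{110}{-83} = -7 - \left(-110\right) \left(- \frac{1}{83}\right) = -7 - \frac{110}{83} = - \frac{691}{83} \approx -8.3253$)
$z{\left(F,D \right)} = - \frac{905}{109}$ ($z{\left(F,D \right)} = 5 \left(- \frac{181}{109}\right) = - \frac{905}{109}$)
$\sqrt{-48859 + z{\left(d,-218 \right)}} = \sqrt{-48859 - \frac{905}{109}} = \sqrt{- \frac{5326536}{109}} = \frac{2 i \sqrt{145148106}}{109}$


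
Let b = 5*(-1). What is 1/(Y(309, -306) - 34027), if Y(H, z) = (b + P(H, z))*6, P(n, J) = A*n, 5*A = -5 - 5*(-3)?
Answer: -1/30349 ≈ -3.2950e-5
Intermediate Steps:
A = 2 (A = (-5 - 5*(-3))/5 = (-5 + 15)/5 = (⅕)*10 = 2)
b = -5
P(n, J) = 2*n
Y(H, z) = -30 + 12*H (Y(H, z) = (-5 + 2*H)*6 = -30 + 12*H)
1/(Y(309, -306) - 34027) = 1/((-30 + 12*309) - 34027) = 1/((-30 + 3708) - 34027) = 1/(3678 - 34027) = 1/(-30349) = -1/30349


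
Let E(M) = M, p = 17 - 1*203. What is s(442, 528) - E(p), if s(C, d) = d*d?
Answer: 278970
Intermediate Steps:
s(C, d) = d²
p = -186 (p = 17 - 203 = -186)
s(442, 528) - E(p) = 528² - 1*(-186) = 278784 + 186 = 278970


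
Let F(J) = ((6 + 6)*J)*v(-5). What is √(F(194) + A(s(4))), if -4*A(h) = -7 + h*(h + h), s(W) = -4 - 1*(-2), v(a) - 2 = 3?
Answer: √46559/2 ≈ 107.89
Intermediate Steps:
v(a) = 5 (v(a) = 2 + 3 = 5)
s(W) = -2 (s(W) = -4 + 2 = -2)
F(J) = 60*J (F(J) = ((6 + 6)*J)*5 = (12*J)*5 = 60*J)
A(h) = 7/4 - h²/2 (A(h) = -(-7 + h*(h + h))/4 = -(-7 + h*(2*h))/4 = -(-7 + 2*h²)/4 = 7/4 - h²/2)
√(F(194) + A(s(4))) = √(60*194 + (7/4 - ½*(-2)²)) = √(11640 + (7/4 - ½*4)) = √(11640 + (7/4 - 2)) = √(11640 - ¼) = √(46559/4) = √46559/2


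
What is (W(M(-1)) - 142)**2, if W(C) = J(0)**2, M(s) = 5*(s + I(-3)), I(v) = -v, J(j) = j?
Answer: 20164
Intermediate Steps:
M(s) = 15 + 5*s (M(s) = 5*(s - 1*(-3)) = 5*(s + 3) = 5*(3 + s) = 15 + 5*s)
W(C) = 0 (W(C) = 0**2 = 0)
(W(M(-1)) - 142)**2 = (0 - 142)**2 = (-142)**2 = 20164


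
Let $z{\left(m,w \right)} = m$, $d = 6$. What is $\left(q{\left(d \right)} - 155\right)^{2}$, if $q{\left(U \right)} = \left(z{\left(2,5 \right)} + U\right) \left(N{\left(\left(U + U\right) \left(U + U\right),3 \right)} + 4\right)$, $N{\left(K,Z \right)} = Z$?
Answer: $9801$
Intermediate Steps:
$q{\left(U \right)} = 14 + 7 U$ ($q{\left(U \right)} = \left(2 + U\right) \left(3 + 4\right) = \left(2 + U\right) 7 = 14 + 7 U$)
$\left(q{\left(d \right)} - 155\right)^{2} = \left(\left(14 + 7 \cdot 6\right) - 155\right)^{2} = \left(\left(14 + 42\right) - 155\right)^{2} = \left(56 - 155\right)^{2} = \left(-99\right)^{2} = 9801$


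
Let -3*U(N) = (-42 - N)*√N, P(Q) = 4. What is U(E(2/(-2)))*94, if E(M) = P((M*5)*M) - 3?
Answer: 4042/3 ≈ 1347.3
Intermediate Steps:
E(M) = 1 (E(M) = 4 - 3 = 1)
U(N) = -√N*(-42 - N)/3 (U(N) = -(-42 - N)*√N/3 = -√N*(-42 - N)/3)
U(E(2/(-2)))*94 = (√1*(42 + 1)/3)*94 = ((⅓)*1*43)*94 = (43/3)*94 = 4042/3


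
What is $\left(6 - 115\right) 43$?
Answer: $-4687$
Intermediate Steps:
$\left(6 - 115\right) 43 = \left(-109\right) 43 = -4687$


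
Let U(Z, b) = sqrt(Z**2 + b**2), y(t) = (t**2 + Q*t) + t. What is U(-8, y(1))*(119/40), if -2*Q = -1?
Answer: 119*sqrt(281)/80 ≈ 24.935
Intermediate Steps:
Q = 1/2 (Q = -1/2*(-1) = 1/2 ≈ 0.50000)
y(t) = t**2 + 3*t/2 (y(t) = (t**2 + t/2) + t = t**2 + 3*t/2)
U(-8, y(1))*(119/40) = sqrt((-8)**2 + ((1/2)*1*(3 + 2*1))**2)*(119/40) = sqrt(64 + ((1/2)*1*(3 + 2))**2)*(119*(1/40)) = sqrt(64 + ((1/2)*1*5)**2)*(119/40) = sqrt(64 + (5/2)**2)*(119/40) = sqrt(64 + 25/4)*(119/40) = sqrt(281/4)*(119/40) = (sqrt(281)/2)*(119/40) = 119*sqrt(281)/80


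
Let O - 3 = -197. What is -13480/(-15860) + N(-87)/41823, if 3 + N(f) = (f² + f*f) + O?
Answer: 40036915/33165639 ≈ 1.2072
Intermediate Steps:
O = -194 (O = 3 - 197 = -194)
N(f) = -197 + 2*f² (N(f) = -3 + ((f² + f*f) - 194) = -3 + ((f² + f²) - 194) = -3 + (2*f² - 194) = -3 + (-194 + 2*f²) = -197 + 2*f²)
-13480/(-15860) + N(-87)/41823 = -13480/(-15860) + (-197 + 2*(-87)²)/41823 = -13480*(-1/15860) + (-197 + 2*7569)*(1/41823) = 674/793 + (-197 + 15138)*(1/41823) = 674/793 + 14941*(1/41823) = 674/793 + 14941/41823 = 40036915/33165639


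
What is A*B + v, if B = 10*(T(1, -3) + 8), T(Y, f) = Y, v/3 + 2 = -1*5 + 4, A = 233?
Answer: 20961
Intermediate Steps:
v = -9 (v = -6 + 3*(-1*5 + 4) = -6 + 3*(-5 + 4) = -6 + 3*(-1) = -6 - 3 = -9)
B = 90 (B = 10*(1 + 8) = 10*9 = 90)
A*B + v = 233*90 - 9 = 20970 - 9 = 20961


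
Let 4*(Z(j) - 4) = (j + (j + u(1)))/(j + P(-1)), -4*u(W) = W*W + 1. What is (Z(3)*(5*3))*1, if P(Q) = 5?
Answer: 4005/64 ≈ 62.578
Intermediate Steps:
u(W) = -¼ - W²/4 (u(W) = -(W*W + 1)/4 = -(W² + 1)/4 = -(1 + W²)/4 = -¼ - W²/4)
Z(j) = 4 + (-½ + 2*j)/(4*(5 + j)) (Z(j) = 4 + ((j + (j + (-¼ - ¼*1²)))/(j + 5))/4 = 4 + ((j + (j + (-¼ - ¼*1)))/(5 + j))/4 = 4 + ((j + (j + (-¼ - ¼)))/(5 + j))/4 = 4 + ((j + (j - ½))/(5 + j))/4 = 4 + ((j + (-½ + j))/(5 + j))/4 = 4 + ((-½ + 2*j)/(5 + j))/4 = 4 + (-½ + 2*j)/(4*(5 + j)))
(Z(3)*(5*3))*1 = ((3*(53 + 12*3)/(8*(5 + 3)))*(5*3))*1 = (((3/8)*(53 + 36)/8)*15)*1 = (((3/8)*(⅛)*89)*15)*1 = ((267/64)*15)*1 = (4005/64)*1 = 4005/64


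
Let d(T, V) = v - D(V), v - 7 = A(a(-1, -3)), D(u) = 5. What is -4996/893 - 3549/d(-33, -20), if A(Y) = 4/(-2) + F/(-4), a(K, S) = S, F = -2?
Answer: -6343510/893 ≈ -7103.6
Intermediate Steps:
A(Y) = -3/2 (A(Y) = 4/(-2) - 2/(-4) = 4*(-½) - 2*(-¼) = -2 + ½ = -3/2)
v = 11/2 (v = 7 - 3/2 = 11/2 ≈ 5.5000)
d(T, V) = ½ (d(T, V) = 11/2 - 1*5 = 11/2 - 5 = ½)
-4996/893 - 3549/d(-33, -20) = -4996/893 - 3549/½ = -4996*1/893 - 3549*2 = -4996/893 - 7098 = -6343510/893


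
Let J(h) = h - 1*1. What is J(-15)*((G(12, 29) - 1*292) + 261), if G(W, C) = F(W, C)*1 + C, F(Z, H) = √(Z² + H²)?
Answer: 32 - 16*√985 ≈ -470.16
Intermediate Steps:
J(h) = -1 + h (J(h) = h - 1 = -1 + h)
F(Z, H) = √(H² + Z²)
G(W, C) = C + √(C² + W²) (G(W, C) = √(C² + W²)*1 + C = √(C² + W²) + C = C + √(C² + W²))
J(-15)*((G(12, 29) - 1*292) + 261) = (-1 - 15)*(((29 + √(29² + 12²)) - 1*292) + 261) = -16*(((29 + √(841 + 144)) - 292) + 261) = -16*(((29 + √985) - 292) + 261) = -16*((-263 + √985) + 261) = -16*(-2 + √985) = 32 - 16*√985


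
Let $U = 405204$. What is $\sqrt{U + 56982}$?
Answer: $27 \sqrt{634} \approx 679.84$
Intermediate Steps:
$\sqrt{U + 56982} = \sqrt{405204 + 56982} = \sqrt{462186} = 27 \sqrt{634}$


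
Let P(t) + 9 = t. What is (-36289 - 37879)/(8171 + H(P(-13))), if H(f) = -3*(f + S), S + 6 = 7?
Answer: -37084/4117 ≈ -9.0075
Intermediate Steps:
S = 1 (S = -6 + 7 = 1)
P(t) = -9 + t
H(f) = -3 - 3*f (H(f) = -3*(f + 1) = -3*(1 + f) = -3 - 3*f)
(-36289 - 37879)/(8171 + H(P(-13))) = (-36289 - 37879)/(8171 + (-3 - 3*(-9 - 13))) = -74168/(8171 + (-3 - 3*(-22))) = -74168/(8171 + (-3 + 66)) = -74168/(8171 + 63) = -74168/8234 = -74168*1/8234 = -37084/4117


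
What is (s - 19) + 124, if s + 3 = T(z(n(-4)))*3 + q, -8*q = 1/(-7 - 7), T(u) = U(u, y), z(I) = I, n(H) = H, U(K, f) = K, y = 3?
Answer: 10081/112 ≈ 90.009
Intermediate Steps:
T(u) = u
q = 1/112 (q = -1/(8*(-7 - 7)) = -1/8/(-14) = -1/8*(-1/14) = 1/112 ≈ 0.0089286)
s = -1679/112 (s = -3 + (-4*3 + 1/112) = -3 + (-12 + 1/112) = -3 - 1343/112 = -1679/112 ≈ -14.991)
(s - 19) + 124 = (-1679/112 - 19) + 124 = -3807/112 + 124 = 10081/112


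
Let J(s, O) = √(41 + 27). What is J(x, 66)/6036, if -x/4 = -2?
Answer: √17/3018 ≈ 0.0013662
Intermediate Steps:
x = 8 (x = -4*(-2) = 8)
J(s, O) = 2*√17 (J(s, O) = √68 = 2*√17)
J(x, 66)/6036 = (2*√17)/6036 = (2*√17)*(1/6036) = √17/3018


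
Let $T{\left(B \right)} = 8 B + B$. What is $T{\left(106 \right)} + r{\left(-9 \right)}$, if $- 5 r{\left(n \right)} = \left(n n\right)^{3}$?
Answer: $- \frac{526671}{5} \approx -1.0533 \cdot 10^{5}$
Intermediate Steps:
$T{\left(B \right)} = 9 B$
$r{\left(n \right)} = - \frac{n^{6}}{5}$ ($r{\left(n \right)} = - \frac{\left(n n\right)^{3}}{5} = - \frac{\left(n^{2}\right)^{3}}{5} = - \frac{n^{6}}{5}$)
$T{\left(106 \right)} + r{\left(-9 \right)} = 9 \cdot 106 - \frac{\left(-9\right)^{6}}{5} = 954 - \frac{531441}{5} = - \frac{526671}{5}$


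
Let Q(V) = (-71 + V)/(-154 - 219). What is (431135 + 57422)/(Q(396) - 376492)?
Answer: -182231761/140431841 ≈ -1.2977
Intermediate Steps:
Q(V) = 71/373 - V/373 (Q(V) = (-71 + V)/(-373) = (-71 + V)*(-1/373) = 71/373 - V/373)
(431135 + 57422)/(Q(396) - 376492) = (431135 + 57422)/((71/373 - 1/373*396) - 376492) = 488557/((71/373 - 396/373) - 376492) = 488557/(-325/373 - 376492) = 488557/(-140431841/373) = 488557*(-373/140431841) = -182231761/140431841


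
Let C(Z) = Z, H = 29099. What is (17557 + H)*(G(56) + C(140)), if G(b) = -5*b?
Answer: -6531840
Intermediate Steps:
(17557 + H)*(G(56) + C(140)) = (17557 + 29099)*(-5*56 + 140) = 46656*(-280 + 140) = 46656*(-140) = -6531840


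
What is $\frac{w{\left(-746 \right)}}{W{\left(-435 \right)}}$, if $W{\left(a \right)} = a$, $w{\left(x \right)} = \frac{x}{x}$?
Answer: $- \frac{1}{435} \approx -0.0022989$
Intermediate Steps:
$w{\left(x \right)} = 1$
$\frac{w{\left(-746 \right)}}{W{\left(-435 \right)}} = 1 \frac{1}{-435} = 1 \left(- \frac{1}{435}\right) = - \frac{1}{435}$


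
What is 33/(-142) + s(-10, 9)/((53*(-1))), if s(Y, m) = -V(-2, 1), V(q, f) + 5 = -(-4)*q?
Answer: -3595/7526 ≈ -0.47768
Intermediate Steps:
V(q, f) = -5 + 4*q (V(q, f) = -5 - (-4)*q = -5 + 4*q)
s(Y, m) = 13 (s(Y, m) = -(-5 + 4*(-2)) = -(-5 - 8) = -1*(-13) = 13)
33/(-142) + s(-10, 9)/((53*(-1))) = 33/(-142) + 13/((53*(-1))) = 33*(-1/142) + 13/(-53) = -33/142 + 13*(-1/53) = -33/142 - 13/53 = -3595/7526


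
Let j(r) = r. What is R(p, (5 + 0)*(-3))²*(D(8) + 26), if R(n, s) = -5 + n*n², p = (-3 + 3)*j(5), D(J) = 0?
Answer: 650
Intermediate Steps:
p = 0 (p = (-3 + 3)*5 = 0*5 = 0)
R(n, s) = -5 + n³
R(p, (5 + 0)*(-3))²*(D(8) + 26) = (-5 + 0³)²*(0 + 26) = (-5 + 0)²*26 = (-5)²*26 = 25*26 = 650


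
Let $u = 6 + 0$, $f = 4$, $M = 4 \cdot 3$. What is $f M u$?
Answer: $288$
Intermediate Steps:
$M = 12$
$u = 6$
$f M u = 4 \cdot 12 \cdot 6 = 48 \cdot 6 = 288$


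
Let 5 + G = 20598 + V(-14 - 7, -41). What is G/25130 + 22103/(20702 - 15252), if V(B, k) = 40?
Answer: 33394912/6847925 ≈ 4.8766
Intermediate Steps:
G = 20633 (G = -5 + (20598 + 40) = -5 + 20638 = 20633)
G/25130 + 22103/(20702 - 15252) = 20633/25130 + 22103/(20702 - 15252) = 20633*(1/25130) + 22103/5450 = 20633/25130 + 22103*(1/5450) = 20633/25130 + 22103/5450 = 33394912/6847925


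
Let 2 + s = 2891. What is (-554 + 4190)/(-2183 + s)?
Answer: 1818/353 ≈ 5.1501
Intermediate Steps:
s = 2889 (s = -2 + 2891 = 2889)
(-554 + 4190)/(-2183 + s) = (-554 + 4190)/(-2183 + 2889) = 3636/706 = 3636*(1/706) = 1818/353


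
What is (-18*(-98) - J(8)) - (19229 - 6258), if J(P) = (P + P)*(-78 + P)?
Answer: -10087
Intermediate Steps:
J(P) = 2*P*(-78 + P) (J(P) = (2*P)*(-78 + P) = 2*P*(-78 + P))
(-18*(-98) - J(8)) - (19229 - 6258) = (-18*(-98) - 2*8*(-78 + 8)) - (19229 - 6258) = (1764 - 2*8*(-70)) - 1*12971 = (1764 - 1*(-1120)) - 12971 = (1764 + 1120) - 12971 = 2884 - 12971 = -10087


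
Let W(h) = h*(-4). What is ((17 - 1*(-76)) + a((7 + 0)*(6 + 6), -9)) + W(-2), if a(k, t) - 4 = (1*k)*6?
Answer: 609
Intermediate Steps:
a(k, t) = 4 + 6*k (a(k, t) = 4 + (1*k)*6 = 4 + k*6 = 4 + 6*k)
W(h) = -4*h
((17 - 1*(-76)) + a((7 + 0)*(6 + 6), -9)) + W(-2) = ((17 - 1*(-76)) + (4 + 6*((7 + 0)*(6 + 6)))) - 4*(-2) = ((17 + 76) + (4 + 6*(7*12))) + 8 = (93 + (4 + 6*84)) + 8 = (93 + (4 + 504)) + 8 = (93 + 508) + 8 = 601 + 8 = 609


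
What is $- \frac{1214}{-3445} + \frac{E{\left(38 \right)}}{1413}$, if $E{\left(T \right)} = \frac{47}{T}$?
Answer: $\frac{65346431}{184975830} \approx 0.35327$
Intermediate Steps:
$- \frac{1214}{-3445} + \frac{E{\left(38 \right)}}{1413} = - \frac{1214}{-3445} + \frac{47 \cdot \frac{1}{38}}{1413} = \left(-1214\right) \left(- \frac{1}{3445}\right) + 47 \cdot \frac{1}{38} \cdot \frac{1}{1413} = \frac{1214}{3445} + \frac{47}{38} \cdot \frac{1}{1413} = \frac{1214}{3445} + \frac{47}{53694} = \frac{65346431}{184975830}$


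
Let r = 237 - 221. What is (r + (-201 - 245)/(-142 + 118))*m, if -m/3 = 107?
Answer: -44405/4 ≈ -11101.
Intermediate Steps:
m = -321 (m = -3*107 = -321)
r = 16
(r + (-201 - 245)/(-142 + 118))*m = (16 + (-201 - 245)/(-142 + 118))*(-321) = (16 - 446/(-24))*(-321) = (16 - 446*(-1/24))*(-321) = (16 + 223/12)*(-321) = (415/12)*(-321) = -44405/4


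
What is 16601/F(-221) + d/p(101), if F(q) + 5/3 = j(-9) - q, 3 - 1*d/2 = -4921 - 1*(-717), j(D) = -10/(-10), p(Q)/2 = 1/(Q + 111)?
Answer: 589585127/661 ≈ 8.9196e+5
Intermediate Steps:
p(Q) = 2/(111 + Q) (p(Q) = 2/(Q + 111) = 2/(111 + Q))
j(D) = 1 (j(D) = -10*(-1/10) = 1)
d = 8414 (d = 6 - 2*(-4921 - 1*(-717)) = 6 - 2*(-4921 + 717) = 6 - 2*(-4204) = 6 + 8408 = 8414)
F(q) = -2/3 - q (F(q) = -5/3 + (1 - q) = -2/3 - q)
16601/F(-221) + d/p(101) = 16601/(-2/3 - 1*(-221)) + 8414/((2/(111 + 101))) = 16601/(-2/3 + 221) + 8414/((2/212)) = 16601/(661/3) + 8414/((2*(1/212))) = 16601*(3/661) + 8414/(1/106) = 49803/661 + 8414*106 = 49803/661 + 891884 = 589585127/661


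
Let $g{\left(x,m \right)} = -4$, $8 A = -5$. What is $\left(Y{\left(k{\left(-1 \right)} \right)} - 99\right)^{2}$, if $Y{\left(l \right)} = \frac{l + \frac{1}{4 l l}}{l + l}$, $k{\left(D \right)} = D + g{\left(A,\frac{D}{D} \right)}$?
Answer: $\frac{9702447001}{1000000} \approx 9702.5$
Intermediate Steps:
$A = - \frac{5}{8}$ ($A = \frac{1}{8} \left(-5\right) = - \frac{5}{8} \approx -0.625$)
$k{\left(D \right)} = -4 + D$ ($k{\left(D \right)} = D - 4 = -4 + D$)
$Y{\left(l \right)} = \frac{l + \frac{1}{4 l^{2}}}{2 l}$
$\left(Y{\left(k{\left(-1 \right)} \right)} - 99\right)^{2} = \left(\left(\frac{1}{2} + \frac{1}{8 \left(-4 - 1\right)^{3}}\right) - 99\right)^{2} = \left(\left(\frac{1}{2} + \frac{1}{8 \left(-125\right)}\right) - 99\right)^{2} = \left(\left(\frac{1}{2} + \frac{1}{8} \left(- \frac{1}{125}\right)\right) - 99\right)^{2} = \left(\left(\frac{1}{2} - \frac{1}{1000}\right) - 99\right)^{2} = \left(\frac{499}{1000} - 99\right)^{2} = \left(- \frac{98501}{1000}\right)^{2} = \frac{9702447001}{1000000}$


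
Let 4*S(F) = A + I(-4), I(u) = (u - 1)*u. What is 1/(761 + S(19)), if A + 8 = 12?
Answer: 1/767 ≈ 0.0013038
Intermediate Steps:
I(u) = u*(-1 + u) (I(u) = (-1 + u)*u = u*(-1 + u))
A = 4 (A = -8 + 12 = 4)
S(F) = 6 (S(F) = (4 - 4*(-1 - 4))/4 = (4 - 4*(-5))/4 = (4 + 20)/4 = (1/4)*24 = 6)
1/(761 + S(19)) = 1/(761 + 6) = 1/767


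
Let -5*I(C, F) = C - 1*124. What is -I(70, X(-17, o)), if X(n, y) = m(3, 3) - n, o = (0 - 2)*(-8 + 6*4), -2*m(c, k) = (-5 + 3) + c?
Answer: -54/5 ≈ -10.800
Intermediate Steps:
m(c, k) = 1 - c/2 (m(c, k) = -((-5 + 3) + c)/2 = -(-2 + c)/2 = 1 - c/2)
o = -32 (o = -2*(-8 + 24) = -2*16 = -32)
X(n, y) = -½ - n (X(n, y) = (1 - ½*3) - n = (1 - 3/2) - n = -½ - n)
I(C, F) = 124/5 - C/5 (I(C, F) = -(C - 1*124)/5 = -(C - 124)/5 = -(-124 + C)/5 = 124/5 - C/5)
-I(70, X(-17, o)) = -(124/5 - ⅕*70) = -(124/5 - 14) = -1*54/5 = -54/5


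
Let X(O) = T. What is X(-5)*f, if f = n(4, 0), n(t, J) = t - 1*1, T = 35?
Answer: 105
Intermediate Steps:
X(O) = 35
n(t, J) = -1 + t (n(t, J) = t - 1 = -1 + t)
f = 3 (f = -1 + 4 = 3)
X(-5)*f = 35*3 = 105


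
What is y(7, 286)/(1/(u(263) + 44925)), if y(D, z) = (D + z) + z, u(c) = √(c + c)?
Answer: 26011575 + 579*√526 ≈ 2.6025e+7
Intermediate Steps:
u(c) = √2*√c (u(c) = √(2*c) = √2*√c)
y(D, z) = D + 2*z
y(7, 286)/(1/(u(263) + 44925)) = (7 + 2*286)/(1/(√2*√263 + 44925)) = (7 + 572)/(1/(√526 + 44925)) = 579/(1/(44925 + √526)) = 579*(44925 + √526) = 26011575 + 579*√526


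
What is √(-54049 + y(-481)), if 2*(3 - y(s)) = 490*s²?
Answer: I*√56737491 ≈ 7532.4*I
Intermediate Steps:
y(s) = 3 - 245*s²
√(-54049 + y(-481)) = √(-54049 + (3 - 245*(-481)²)) = √(-54049 + (3 - 245*231361)) = √(-54049 + (3 - 56683445)) = √(-54049 - 56683442) = √(-56737491) = I*√56737491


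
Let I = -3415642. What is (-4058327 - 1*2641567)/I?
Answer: 3349947/1707821 ≈ 1.9615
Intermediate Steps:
(-4058327 - 1*2641567)/I = (-4058327 - 1*2641567)/(-3415642) = (-4058327 - 2641567)*(-1/3415642) = -6699894*(-1/3415642) = 3349947/1707821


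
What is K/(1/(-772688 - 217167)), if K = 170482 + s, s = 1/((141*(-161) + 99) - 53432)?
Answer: -12830924551013885/76034 ≈ -1.6875e+11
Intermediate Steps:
s = -1/76034 (s = 1/((-22701 + 99) - 53432) = 1/(-22602 - 53432) = 1/(-76034) = -1/76034 ≈ -1.3152e-5)
K = 12962428387/76034 (K = 170482 - 1/76034 = 12962428387/76034 ≈ 1.7048e+5)
K/(1/(-772688 - 217167)) = 12962428387/(76034*(1/(-772688 - 217167))) = 12962428387/(76034*(1/(-989855))) = 12962428387/(76034*(-1/989855)) = (12962428387/76034)*(-989855) = -12830924551013885/76034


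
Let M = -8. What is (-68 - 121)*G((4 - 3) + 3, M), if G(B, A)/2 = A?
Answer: 3024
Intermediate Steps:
G(B, A) = 2*A
(-68 - 121)*G((4 - 3) + 3, M) = (-68 - 121)*(2*(-8)) = -189*(-16) = 3024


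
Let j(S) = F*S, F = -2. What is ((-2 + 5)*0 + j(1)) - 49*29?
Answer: -1423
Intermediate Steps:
j(S) = -2*S
((-2 + 5)*0 + j(1)) - 49*29 = ((-2 + 5)*0 - 2*1) - 49*29 = (3*0 - 2) - 1421 = (0 - 2) - 1421 = -2 - 1421 = -1423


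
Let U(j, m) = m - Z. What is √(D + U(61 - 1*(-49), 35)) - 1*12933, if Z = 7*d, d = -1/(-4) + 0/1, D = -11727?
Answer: -12933 + 5*I*√1871/2 ≈ -12933.0 + 108.14*I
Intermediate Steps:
d = ¼ (d = -1*(-¼) + 0*1 = ¼ + 0 = ¼ ≈ 0.25000)
Z = 7/4 (Z = 7*(¼) = 7/4 ≈ 1.7500)
U(j, m) = -7/4 + m (U(j, m) = m - 1*7/4 = m - 7/4 = -7/4 + m)
√(D + U(61 - 1*(-49), 35)) - 1*12933 = √(-11727 + (-7/4 + 35)) - 1*12933 = √(-11727 + 133/4) - 12933 = √(-46775/4) - 12933 = 5*I*√1871/2 - 12933 = -12933 + 5*I*√1871/2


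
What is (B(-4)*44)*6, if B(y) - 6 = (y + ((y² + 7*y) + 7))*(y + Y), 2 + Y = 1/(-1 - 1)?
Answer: 17028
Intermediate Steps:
Y = -5/2 (Y = -2 + 1/(-1 - 1) = -2 + 1/(-2) = -2 - ½ = -5/2 ≈ -2.5000)
B(y) = 6 + (-5/2 + y)*(7 + y² + 8*y) (B(y) = 6 + (y + ((y² + 7*y) + 7))*(y - 5/2) = 6 + (y + (7 + y² + 7*y))*(-5/2 + y) = 6 + (7 + y² + 8*y)*(-5/2 + y) = 6 + (-5/2 + y)*(7 + y² + 8*y))
(B(-4)*44)*6 = ((-23/2 + (-4)³ - 13*(-4) + (11/2)*(-4)²)*44)*6 = ((-23/2 - 64 + 52 + (11/2)*16)*44)*6 = ((-23/2 - 64 + 52 + 88)*44)*6 = ((129/2)*44)*6 = 2838*6 = 17028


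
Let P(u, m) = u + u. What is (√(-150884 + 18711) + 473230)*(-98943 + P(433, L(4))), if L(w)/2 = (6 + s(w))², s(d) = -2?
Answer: -46412978710 - 98077*I*√132173 ≈ -4.6413e+10 - 3.5657e+7*I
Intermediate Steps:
L(w) = 32 (L(w) = 2*(6 - 2)² = 2*4² = 2*16 = 32)
P(u, m) = 2*u
(√(-150884 + 18711) + 473230)*(-98943 + P(433, L(4))) = (√(-150884 + 18711) + 473230)*(-98943 + 2*433) = (√(-132173) + 473230)*(-98943 + 866) = (I*√132173 + 473230)*(-98077) = (473230 + I*√132173)*(-98077) = -46412978710 - 98077*I*√132173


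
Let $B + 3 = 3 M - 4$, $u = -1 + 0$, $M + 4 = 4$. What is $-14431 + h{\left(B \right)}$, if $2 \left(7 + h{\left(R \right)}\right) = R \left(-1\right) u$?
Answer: $- \frac{28883}{2} \approx -14442.0$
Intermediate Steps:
$M = 0$ ($M = -4 + 4 = 0$)
$u = -1$
$B = -7$ ($B = -3 + \left(3 \cdot 0 - 4\right) = -3 + \left(0 - 4\right) = -3 - 4 = -7$)
$h{\left(R \right)} = -7 + \frac{R}{2}$ ($h{\left(R \right)} = -7 + \frac{R \left(-1\right) \left(-1\right)}{2} = -7 + \frac{- R \left(-1\right)}{2} = -7 + \frac{R}{2}$)
$-14431 + h{\left(B \right)} = -14431 + \left(-7 + \frac{1}{2} \left(-7\right)\right) = -14431 - \frac{21}{2} = - \frac{28883}{2}$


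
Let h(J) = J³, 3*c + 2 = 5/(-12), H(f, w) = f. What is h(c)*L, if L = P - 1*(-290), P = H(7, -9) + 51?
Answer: -707281/3888 ≈ -181.91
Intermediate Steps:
P = 58 (P = 7 + 51 = 58)
c = -29/36 (c = -⅔ + (5/(-12))/3 = -⅔ + (5*(-1/12))/3 = -⅔ + (⅓)*(-5/12) = -⅔ - 5/36 = -29/36 ≈ -0.80556)
L = 348 (L = 58 - 1*(-290) = 58 + 290 = 348)
h(c)*L = (-29/36)³*348 = -24389/46656*348 = -707281/3888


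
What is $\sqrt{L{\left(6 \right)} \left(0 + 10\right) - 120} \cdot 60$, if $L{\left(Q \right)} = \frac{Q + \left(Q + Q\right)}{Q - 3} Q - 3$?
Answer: $60 \sqrt{210} \approx 869.48$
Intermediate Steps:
$L{\left(Q \right)} = -3 + \frac{3 Q^{2}}{-3 + Q}$ ($L{\left(Q \right)} = \frac{Q + 2 Q}{-3 + Q} Q - 3 = \frac{3 Q}{-3 + Q} Q - 3 = \frac{3 Q^{2}}{-3 + Q} - 3 = -3 + \frac{3 Q^{2}}{-3 + Q}$)
$\sqrt{L{\left(6 \right)} \left(0 + 10\right) - 120} \cdot 60 = \sqrt{\frac{3 \left(3 + 6^{2} - 6\right)}{-3 + 6} \left(0 + 10\right) - 120} \cdot 60 = \sqrt{\frac{3 \left(3 + 36 - 6\right)}{3} \cdot 10 - 120} \cdot 60 = \sqrt{3 \cdot \frac{1}{3} \cdot 33 \cdot 10 - 120} \cdot 60 = \sqrt{33 \cdot 10 - 120} \cdot 60 = \sqrt{330 - 120} \cdot 60 = \sqrt{210} \cdot 60 = 60 \sqrt{210}$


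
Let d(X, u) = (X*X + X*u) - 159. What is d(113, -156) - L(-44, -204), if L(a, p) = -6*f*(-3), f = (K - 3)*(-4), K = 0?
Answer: -5234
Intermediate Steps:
f = 12 (f = (0 - 3)*(-4) = -3*(-4) = 12)
d(X, u) = -159 + X² + X*u (d(X, u) = (X² + X*u) - 159 = -159 + X² + X*u)
L(a, p) = 216 (L(a, p) = -6*12*(-3) = -72*(-3) = 216)
d(113, -156) - L(-44, -204) = (-159 + 113² + 113*(-156)) - 1*216 = (-159 + 12769 - 17628) - 216 = -5018 - 216 = -5234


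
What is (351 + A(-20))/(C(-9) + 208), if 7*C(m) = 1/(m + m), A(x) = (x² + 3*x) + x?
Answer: 84546/26207 ≈ 3.2261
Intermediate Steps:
A(x) = x² + 4*x
C(m) = 1/(14*m) (C(m) = 1/(7*(m + m)) = 1/(7*((2*m))) = (1/(2*m))/7 = 1/(14*m))
(351 + A(-20))/(C(-9) + 208) = (351 - 20*(4 - 20))/((1/14)/(-9) + 208) = (351 - 20*(-16))/((1/14)*(-⅑) + 208) = (351 + 320)/(-1/126 + 208) = 671/(26207/126) = 671*(126/26207) = 84546/26207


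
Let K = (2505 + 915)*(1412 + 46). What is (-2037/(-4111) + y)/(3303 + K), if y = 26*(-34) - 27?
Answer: -3743084/20512504593 ≈ -0.00018248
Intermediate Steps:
y = -911 (y = -884 - 27 = -911)
K = 4986360 (K = 3420*1458 = 4986360)
(-2037/(-4111) + y)/(3303 + K) = (-2037/(-4111) - 911)/(3303 + 4986360) = (-2037*(-1/4111) - 911)/4989663 = (2037/4111 - 911)*(1/4989663) = -3743084/4111*1/4989663 = -3743084/20512504593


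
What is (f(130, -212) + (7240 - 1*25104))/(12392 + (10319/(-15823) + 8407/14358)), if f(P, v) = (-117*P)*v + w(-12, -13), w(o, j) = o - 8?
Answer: 728504839303224/2815281632287 ≈ 258.77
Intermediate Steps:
w(o, j) = -8 + o
f(P, v) = -20 - 117*P*v (f(P, v) = (-117*P)*v + (-8 - 12) = -117*P*v - 20 = -20 - 117*P*v)
(f(130, -212) + (7240 - 1*25104))/(12392 + (10319/(-15823) + 8407/14358)) = ((-20 - 117*130*(-212)) + (7240 - 1*25104))/(12392 + (10319/(-15823) + 8407/14358)) = ((-20 + 3224520) + (7240 - 25104))/(12392 + (10319*(-1/15823) + 8407*(1/14358))) = (3224500 - 17864)/(12392 + (-10319/15823 + 8407/14358)) = 3206636/(12392 - 15136241/227186634) = 3206636/(2815281632287/227186634) = 3206636*(227186634/2815281632287) = 728504839303224/2815281632287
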